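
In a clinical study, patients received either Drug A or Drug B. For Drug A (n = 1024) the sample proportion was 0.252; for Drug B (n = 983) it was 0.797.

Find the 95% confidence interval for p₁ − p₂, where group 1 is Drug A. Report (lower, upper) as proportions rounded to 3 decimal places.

SE₁ = √(p̂₁(1−p̂₁)/n₁) = √(0.2520·0.7480/1024) = 0.01357; SE₂ = √(0.7970·0.2030/983) = 0.01283.
Independent samples: SE of the difference = √(SE₁² + SE₂²) = √(0.0001841449 + 0.0001646089) = 0.01867.
z* for 95% confidence is 1.960, so the margin of error is 1.960 × 0.01867 = 0.03659.
Point estimate p̂₁ − p̂₂ = 0.2520 − 0.7970 = -0.5450.
-0.5450 ± 0.03659 → (-0.582, -0.508).

(-0.582, -0.508)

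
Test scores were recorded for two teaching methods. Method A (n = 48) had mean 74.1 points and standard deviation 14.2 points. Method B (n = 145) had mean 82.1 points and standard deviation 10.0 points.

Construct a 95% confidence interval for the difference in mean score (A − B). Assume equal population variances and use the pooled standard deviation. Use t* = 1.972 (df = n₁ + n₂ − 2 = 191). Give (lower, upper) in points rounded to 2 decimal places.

(-11.67, -4.33)

s_p = √[((n₁−1)s₁² + (n₂−1)s₂²)/(n₁+n₂−2)] = √[(47·14.2² + 144·10.0²)/191] = 11.1808.
SE = 11.1808·√(1/48 + 1/145) = 1.8619.
With t* = 1.972, margin = 1.972 × 1.8619 = 3.6717.
x̄₁ − x̄₂ = 74.1 − 82.1 = -8.0000; interval -8.0000 ± 3.6717 = (-11.67, -4.33).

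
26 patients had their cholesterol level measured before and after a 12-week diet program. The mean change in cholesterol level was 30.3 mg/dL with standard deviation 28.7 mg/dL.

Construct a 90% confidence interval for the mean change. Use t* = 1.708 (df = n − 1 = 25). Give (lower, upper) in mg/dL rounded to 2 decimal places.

(20.69, 39.91)

This is a matched-pairs design, so SE = s_d/√n = 28.7/√26 = 5.6285.
Margin = 1.708 × 5.6285 = 9.6135; the interval is 30.3 ± 9.6135 = (20.69, 39.91).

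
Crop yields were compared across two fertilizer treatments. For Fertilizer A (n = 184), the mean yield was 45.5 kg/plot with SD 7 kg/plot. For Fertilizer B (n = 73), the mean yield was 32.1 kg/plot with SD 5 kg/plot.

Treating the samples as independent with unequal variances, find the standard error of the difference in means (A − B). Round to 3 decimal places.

Per-group SEs: s₁/√n₁ = 7/√184 = 0.5160, s₂/√n₂ = 5/√73 = 0.5852.
Unpooled SE of the difference: √(0.266256 + 0.34245904) = 0.7802.

0.780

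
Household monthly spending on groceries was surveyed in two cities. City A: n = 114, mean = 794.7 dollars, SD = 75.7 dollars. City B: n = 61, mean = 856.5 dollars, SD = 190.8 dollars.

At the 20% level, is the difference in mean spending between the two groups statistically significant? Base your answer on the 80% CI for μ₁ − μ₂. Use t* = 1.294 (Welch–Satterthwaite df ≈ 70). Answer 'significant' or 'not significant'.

Standard errors of each mean: 75.7/√114 = 7.0900 and 190.8/√61 = 24.4294.
SE(x̄₁ − x̄₂) = √(7.0900² + 24.4294²) = 25.4374 for independent samples with unequal variances.
With t* = 1.294, the margin is 1.294 × 25.4374 = 32.9160.
x̄₁ − x̄₂ = 794.7 − 856.5 = -61.8000; the interval is -61.8000 ± 32.9160 = (-94.7160, -28.8840).
The interval (-94.7160, -28.8840) does not contain 0, so the difference is significant.

significant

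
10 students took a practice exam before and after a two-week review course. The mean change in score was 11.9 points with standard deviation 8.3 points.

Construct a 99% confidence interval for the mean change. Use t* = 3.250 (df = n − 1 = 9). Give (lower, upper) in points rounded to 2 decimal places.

This is a matched-pairs design, so SE = s_d/√n = 8.3/√10 = 2.6247.
Margin = 3.250 × 2.6247 = 8.5303; the interval is 11.9 ± 8.5303 = (3.37, 20.43).

(3.37, 20.43)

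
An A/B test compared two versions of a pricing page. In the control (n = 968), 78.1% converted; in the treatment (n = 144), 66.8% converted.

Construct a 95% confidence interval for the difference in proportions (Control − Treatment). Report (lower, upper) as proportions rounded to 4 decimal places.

SE₁ = √(p̂₁(1−p̂₁)/n₁) = √(0.7810·0.2190/968) = 0.01329; SE₂ = √(0.6680·0.3320/144) = 0.03924.
Independent samples: SE of the difference = √(SE₁² + SE₂²) = √(0.0001766241 + 0.0015397776) = 0.04143.
z* for 95% confidence is 1.960, so the margin of error is 1.960 × 0.04143 = 0.08120.
Point estimate p̂₁ − p̂₂ = 0.7810 − 0.6680 = 0.1130.
0.1130 ± 0.08120 → (0.0318, 0.1942).

(0.0318, 0.1942)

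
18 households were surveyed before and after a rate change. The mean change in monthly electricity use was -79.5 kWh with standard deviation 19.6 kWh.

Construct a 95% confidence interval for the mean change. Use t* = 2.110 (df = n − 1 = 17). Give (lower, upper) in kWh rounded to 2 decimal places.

(-89.25, -69.75)

This is a matched-pairs design, so SE = s_d/√n = 19.6/√18 = 4.6198.
Margin = 2.110 × 4.6198 = 9.7478; the interval is -79.5 ± 9.7478 = (-89.25, -69.75).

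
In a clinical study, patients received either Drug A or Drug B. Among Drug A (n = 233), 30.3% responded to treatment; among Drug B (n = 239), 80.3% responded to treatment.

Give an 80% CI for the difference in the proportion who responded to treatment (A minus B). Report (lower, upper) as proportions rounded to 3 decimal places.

SE₁ = √(p̂₁(1−p̂₁)/n₁) = √(0.3030·0.6970/233) = 0.03011; SE₂ = √(0.8030·0.1970/239) = 0.02573.
Independent samples: SE of the difference = √(SE₁² + SE₂²) = √(0.0009066121 + 0.0006620329) = 0.03961.
z* for 80% confidence is 1.282, so the margin of error is 1.282 × 0.03961 = 0.05078.
Point estimate p̂₁ − p̂₂ = 0.3030 − 0.8030 = -0.5000.
-0.5000 ± 0.05078 → (-0.551, -0.449).

(-0.551, -0.449)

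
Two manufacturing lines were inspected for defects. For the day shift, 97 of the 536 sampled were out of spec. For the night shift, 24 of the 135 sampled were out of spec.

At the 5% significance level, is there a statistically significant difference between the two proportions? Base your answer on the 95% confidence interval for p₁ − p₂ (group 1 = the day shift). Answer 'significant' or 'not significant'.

not significant

p̂₁ = 97/536 = 0.1810 and p̂₂ = 24/135 = 0.1778.
SE₁ = √(p̂₁(1−p̂₁)/n₁) = √(0.1810·0.8190/536) = 0.01663; SE₂ = √(0.1778·0.8222/135) = 0.03291.
Independent samples: SE of the difference = √(SE₁² + SE₂²) = √(0.0002765569 + 0.0010830681) = 0.03687.
z* for 95% confidence is 1.960, so the margin of error is 1.960 × 0.03687 = 0.07227.
Point estimate p̂₁ − p̂₂ = 0.1810 − 0.1778 = 0.0032.
0.0032 ± 0.07227 → (-0.06907, 0.07547).
The interval (-0.06907, 0.07547) contains 0, so the difference is not significant.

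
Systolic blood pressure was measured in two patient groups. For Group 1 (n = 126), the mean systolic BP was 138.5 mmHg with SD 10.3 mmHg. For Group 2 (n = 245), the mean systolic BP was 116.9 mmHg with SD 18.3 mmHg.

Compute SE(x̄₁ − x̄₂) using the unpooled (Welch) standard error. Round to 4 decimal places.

1.4862

SE₁ = s₁/√n₁ = 10.3/√126 = 0.9176; SE₂ = 18.3/√245 = 1.1691.
Independent samples, unequal variances: SE_diff = √(SE₁² + SE₂²) = √(0.84198976 + 1.36679481) = 1.4862.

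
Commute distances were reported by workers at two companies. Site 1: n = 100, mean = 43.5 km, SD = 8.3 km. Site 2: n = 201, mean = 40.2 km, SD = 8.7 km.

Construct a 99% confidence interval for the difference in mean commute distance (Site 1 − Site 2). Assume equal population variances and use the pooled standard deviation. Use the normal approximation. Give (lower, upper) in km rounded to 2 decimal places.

s_p = √[((n₁−1)s₁² + (n₂−1)s₂²)/(n₁+n₂−2)] = √[(99·8.3² + 200·8.7²)/299] = 8.5696.
SE = 8.5696·√(1/100 + 1/201) = 1.0487.
With z* = 2.576, margin = 2.576 × 1.0487 = 2.7015.
x̄₁ − x̄₂ = 43.5 − 40.2 = 3.3000; interval 3.3000 ± 2.7015 = (0.60, 6.00).

(0.60, 6.00)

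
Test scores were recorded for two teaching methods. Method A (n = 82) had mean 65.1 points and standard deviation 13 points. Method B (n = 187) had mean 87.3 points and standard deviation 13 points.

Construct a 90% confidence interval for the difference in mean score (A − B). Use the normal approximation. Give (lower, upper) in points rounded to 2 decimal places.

(-25.03, -19.37)

Standard errors of each mean: 13/√82 = 1.4356 and 13/√187 = 0.9507.
SE(x̄₁ − x̄₂) = √(1.4356² + 0.9507²) = 1.7219 for independent samples with unequal variances.
With z* = 1.645, the margin is 1.645 × 1.7219 = 2.8325.
x̄₁ − x̄₂ = 65.1 − 87.3 = -22.2000; the interval is -22.2000 ± 2.8325 = (-25.03, -19.37).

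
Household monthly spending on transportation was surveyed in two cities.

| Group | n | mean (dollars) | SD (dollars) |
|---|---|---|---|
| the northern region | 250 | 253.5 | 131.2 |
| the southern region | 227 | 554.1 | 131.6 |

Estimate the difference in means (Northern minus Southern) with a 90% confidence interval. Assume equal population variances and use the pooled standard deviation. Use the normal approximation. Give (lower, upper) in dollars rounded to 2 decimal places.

(-320.42, -280.78)

s_p = √[((n₁−1)s₁² + (n₂−1)s₂²)/(n₁+n₂−2)] = √[(249·131.2² + 226·131.6²)/475] = 131.3905.
SE = 131.3905·√(1/250 + 1/227) = 12.0459.
With z* = 1.645, margin = 1.645 × 12.0459 = 19.8155.
x̄₁ − x̄₂ = 253.5 − 554.1 = -300.6000; interval -300.6000 ± 19.8155 = (-320.42, -280.78).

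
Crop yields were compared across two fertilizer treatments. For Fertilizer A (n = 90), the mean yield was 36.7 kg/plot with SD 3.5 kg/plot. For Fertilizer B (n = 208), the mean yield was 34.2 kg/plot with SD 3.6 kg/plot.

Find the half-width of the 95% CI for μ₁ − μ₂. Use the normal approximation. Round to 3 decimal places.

0.873

Per-group SEs: s₁/√n₁ = 3.5/√90 = 0.3689, s₂/√n₂ = 3.6/√208 = 0.2496.
Unpooled SE of the difference: √(0.13608721 + 0.06230016) = 0.4454.
Margin of error = z* · SE = 1.960 × 0.4454 = 0.8730.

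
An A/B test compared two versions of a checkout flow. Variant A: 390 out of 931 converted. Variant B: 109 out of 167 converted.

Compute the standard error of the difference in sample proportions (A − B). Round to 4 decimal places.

p̂₁ = 390/931 = 0.4189 and p̂₂ = 109/167 = 0.6527.
SE₁ = √(p̂₁(1−p̂₁)/n₁) = √(0.4189·0.5811/931) = 0.01617; SE₂ = √(0.6527·0.3473/167) = 0.03684.
Independent samples: SE of the difference = √(SE₁² + SE₂²) = √(0.0002614689 + 0.0013571856) = 0.04023.

0.0402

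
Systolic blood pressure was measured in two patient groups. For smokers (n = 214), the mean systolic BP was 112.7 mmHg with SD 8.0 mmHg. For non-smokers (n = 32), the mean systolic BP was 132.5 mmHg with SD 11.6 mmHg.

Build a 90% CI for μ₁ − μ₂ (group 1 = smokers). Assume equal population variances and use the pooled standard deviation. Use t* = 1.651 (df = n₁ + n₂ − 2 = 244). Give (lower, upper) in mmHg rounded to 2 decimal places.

(-22.47, -17.13)

s_p = √[((n₁−1)s₁² + (n₂−1)s₂²)/(n₁+n₂−2)] = √[(213·8.0² + 31·11.6²)/244] = 8.5419.
SE = 8.5419·√(1/214 + 1/32) = 1.6190.
With t* = 1.651, margin = 1.651 × 1.6190 = 2.6730.
x̄₁ − x̄₂ = 112.7 − 132.5 = -19.8000; interval -19.8000 ± 2.6730 = (-22.47, -17.13).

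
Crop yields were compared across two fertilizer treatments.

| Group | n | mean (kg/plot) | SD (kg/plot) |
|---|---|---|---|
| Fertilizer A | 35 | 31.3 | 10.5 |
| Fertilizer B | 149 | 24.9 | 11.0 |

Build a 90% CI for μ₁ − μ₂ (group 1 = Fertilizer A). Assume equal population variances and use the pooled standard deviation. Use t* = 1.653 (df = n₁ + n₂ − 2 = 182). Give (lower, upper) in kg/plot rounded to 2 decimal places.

Pooled variance s_p² = [34·10.5² + 148·11.0²] / (35+149−2) = 118.9918, so s_p = 10.9083.
SE_diff = s_p·√(1/n₁ + 1/n₂) = 10.9083·√(1/35 + 1/149) = 2.0490.
t* = 1.653; margin = 1.653 × 2.0490 = 3.3870.
Difference = 31.3 − 24.9 = 6.4000.
6.4000 ± 3.3870 → (3.01, 9.79).

(3.01, 9.79)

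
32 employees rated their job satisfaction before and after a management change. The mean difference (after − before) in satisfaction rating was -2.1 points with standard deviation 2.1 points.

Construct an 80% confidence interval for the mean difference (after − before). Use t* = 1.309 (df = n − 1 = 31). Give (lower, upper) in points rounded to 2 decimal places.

This is a matched-pairs design, so SE = s_d/√n = 2.1/√32 = 0.3712.
Margin = 1.309 × 0.3712 = 0.4859; the interval is -2.1 ± 0.4859 = (-2.59, -1.61).

(-2.59, -1.61)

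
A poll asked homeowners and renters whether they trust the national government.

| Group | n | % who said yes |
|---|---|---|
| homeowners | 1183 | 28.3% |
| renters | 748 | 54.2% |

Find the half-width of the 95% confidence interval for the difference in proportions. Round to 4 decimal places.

0.0440

Each SE is √(p̂(1−p̂)/n): √(0.2830·0.7170/1183) = 0.01310 and √(0.5420·0.4580/748) = 0.01822.
SE(p̂₁ − p̂₂) = √(SE₁² + SE₂²) = √(0.00017161 + 0.0003319684) = 0.02244, since the two samples are independent.
At 95% confidence z* = 1.960; margin = 1.960 × 0.02244 = 0.04398.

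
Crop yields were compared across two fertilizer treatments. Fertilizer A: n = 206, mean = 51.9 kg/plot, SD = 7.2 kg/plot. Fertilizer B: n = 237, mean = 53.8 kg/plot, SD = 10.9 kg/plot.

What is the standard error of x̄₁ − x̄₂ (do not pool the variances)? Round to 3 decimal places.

0.868

Per-group SEs: s₁/√n₁ = 7.2/√206 = 0.5016, s₂/√n₂ = 10.9/√237 = 0.7080.
Unpooled SE of the difference: √(0.25160256 + 0.501264) = 0.8677.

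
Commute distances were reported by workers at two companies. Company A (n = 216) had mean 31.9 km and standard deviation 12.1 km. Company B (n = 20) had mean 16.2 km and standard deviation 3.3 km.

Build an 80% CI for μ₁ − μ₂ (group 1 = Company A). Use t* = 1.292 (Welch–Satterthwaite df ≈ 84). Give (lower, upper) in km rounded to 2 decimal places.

(14.27, 17.13)

Standard errors of each mean: 12.1/√216 = 0.8233 and 3.3/√20 = 0.7379.
SE(x̄₁ − x̄₂) = √(0.8233² + 0.7379²) = 1.1056 for independent samples with unequal variances.
With t* = 1.292, the margin is 1.292 × 1.1056 = 1.4284.
x̄₁ − x̄₂ = 31.9 − 16.2 = 15.7000; the interval is 15.7000 ± 1.4284 = (14.27, 17.13).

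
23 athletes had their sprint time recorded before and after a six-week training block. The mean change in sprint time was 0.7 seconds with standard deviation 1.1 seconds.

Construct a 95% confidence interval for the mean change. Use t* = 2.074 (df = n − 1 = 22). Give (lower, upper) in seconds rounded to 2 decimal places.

(0.22, 1.18)

Paired design: SE = s_d/√n = 1.1/√23 = 0.2294.
t* = 2.074; margin of error = 2.074 × 0.2294 = 0.4758.
0.7 ± 0.4758 → (0.22, 1.18).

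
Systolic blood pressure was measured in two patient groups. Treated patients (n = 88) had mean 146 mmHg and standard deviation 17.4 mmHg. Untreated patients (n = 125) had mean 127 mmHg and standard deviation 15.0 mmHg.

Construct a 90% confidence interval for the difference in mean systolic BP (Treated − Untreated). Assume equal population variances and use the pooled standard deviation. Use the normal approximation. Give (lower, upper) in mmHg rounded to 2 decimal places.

s_p = √[((n₁−1)s₁² + (n₂−1)s₂²)/(n₁+n₂−2)] = √[(87·17.4² + 124·15.0²)/211] = 16.0332.
SE = 16.0332·√(1/88 + 1/125) = 2.2311.
With z* = 1.645, margin = 1.645 × 2.2311 = 3.6702.
x̄₁ − x̄₂ = 146 − 127 = 19.0000; interval 19.0000 ± 3.6702 = (15.33, 22.67).

(15.33, 22.67)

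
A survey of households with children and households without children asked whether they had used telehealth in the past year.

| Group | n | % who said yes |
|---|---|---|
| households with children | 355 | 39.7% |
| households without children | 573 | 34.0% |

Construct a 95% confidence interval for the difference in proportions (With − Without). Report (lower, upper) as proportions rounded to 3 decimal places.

(-0.007, 0.121)

Each SE is √(p̂(1−p̂)/n): √(0.3970·0.6030/355) = 0.02597 and √(0.3400·0.6600/573) = 0.01979.
SE(p̂₁ − p̂₂) = √(SE₁² + SE₂²) = √(0.0006744409 + 0.0003916441) = 0.03265, since the two samples are independent.
At 95% confidence z* = 1.960; margin = 1.960 × 0.03265 = 0.06399.
The difference is 0.3970 − 0.3400 = 0.0570, so the interval is 0.0570 ± 0.06399 = (-0.007, 0.121).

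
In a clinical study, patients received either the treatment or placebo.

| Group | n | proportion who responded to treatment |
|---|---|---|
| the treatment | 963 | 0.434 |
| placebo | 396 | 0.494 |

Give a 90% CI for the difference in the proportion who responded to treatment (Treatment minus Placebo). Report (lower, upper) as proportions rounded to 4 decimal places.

The two standard errors are √(0.4340×0.5660/963) = 0.01597 and √(0.4940×0.5060/396) = 0.02512.
Because the samples are independent, SE_diff = √(0.01597² + 0.02512²) = 0.02977.
Using z* = 1.645 for 90%, ME = 1.645 × 0.02977 = 0.04897.
p̂₁ − p̂₂ = -0.0600; interval -0.0600 ± 0.04897 gives (-0.1090, -0.0110).

(-0.1090, -0.0110)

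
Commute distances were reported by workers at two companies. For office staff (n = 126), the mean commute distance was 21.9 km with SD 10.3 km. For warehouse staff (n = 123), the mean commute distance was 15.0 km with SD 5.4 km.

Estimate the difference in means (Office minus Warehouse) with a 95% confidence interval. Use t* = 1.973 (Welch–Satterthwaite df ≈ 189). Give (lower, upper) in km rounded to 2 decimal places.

SE₁ = s₁/√n₁ = 10.3/√126 = 0.9176; SE₂ = 5.4/√123 = 0.4869.
Independent samples, unequal variances: SE_diff = √(SE₁² + SE₂²) = √(0.84198976 + 0.23707161) = 1.0388.
t* = 1.973, so margin of error = 1.973 × 1.0388 = 2.0496.
Difference in means = 21.9 − 15.0 = 6.9000.
6.9000 ± 2.0496 → (4.85, 8.95).

(4.85, 8.95)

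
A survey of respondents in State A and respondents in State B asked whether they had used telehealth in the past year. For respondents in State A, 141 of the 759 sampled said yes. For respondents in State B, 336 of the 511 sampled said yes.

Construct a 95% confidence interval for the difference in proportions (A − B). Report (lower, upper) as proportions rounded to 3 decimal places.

(-0.521, -0.422)

First, p̂₁ = 141/759 = 0.1858; p̂₂ = 336/511 = 0.6575.
The two standard errors are √(0.1858×0.8142/759) = 0.01412 and √(0.6575×0.3425/511) = 0.02099.
Because the samples are independent, SE_diff = √(0.01412² + 0.02099²) = 0.02530.
Using z* = 1.960 for 95%, ME = 1.960 × 0.02530 = 0.04959.
p̂₁ − p̂₂ = -0.4717; interval -0.4717 ± 0.04959 gives (-0.521, -0.422).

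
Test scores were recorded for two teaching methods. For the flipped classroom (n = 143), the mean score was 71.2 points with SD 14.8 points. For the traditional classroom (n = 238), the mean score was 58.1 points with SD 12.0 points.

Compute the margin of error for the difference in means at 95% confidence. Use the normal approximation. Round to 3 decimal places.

Per-group SEs: s₁/√n₁ = 14.8/√143 = 1.2376, s₂/√n₂ = 12.0/√238 = 0.7778.
Unpooled SE of the difference: √(1.53165376 + 0.60497284) = 1.4617.
Margin of error = z* · SE = 1.960 × 1.4617 = 2.8649.

2.865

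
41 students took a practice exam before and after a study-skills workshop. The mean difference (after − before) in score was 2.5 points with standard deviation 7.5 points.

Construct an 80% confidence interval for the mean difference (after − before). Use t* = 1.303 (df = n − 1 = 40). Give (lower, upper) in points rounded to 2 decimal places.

This is a matched-pairs design, so SE = s_d/√n = 7.5/√41 = 1.1713.
Margin = 1.303 × 1.1713 = 1.5262; the interval is 2.5 ± 1.5262 = (0.97, 4.03).

(0.97, 4.03)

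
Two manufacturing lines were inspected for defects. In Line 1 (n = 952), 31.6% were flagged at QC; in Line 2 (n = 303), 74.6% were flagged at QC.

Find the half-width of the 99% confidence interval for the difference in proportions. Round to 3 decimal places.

Each SE is √(p̂(1−p̂)/n): √(0.3160·0.6840/952) = 0.01507 and √(0.7460·0.2540/303) = 0.02501.
SE(p̂₁ − p̂₂) = √(SE₁² + SE₂²) = √(0.0002271049 + 0.0006255001) = 0.02920, since the two samples are independent.
At 99% confidence z* = 2.576; margin = 2.576 × 0.02920 = 0.07522.

0.075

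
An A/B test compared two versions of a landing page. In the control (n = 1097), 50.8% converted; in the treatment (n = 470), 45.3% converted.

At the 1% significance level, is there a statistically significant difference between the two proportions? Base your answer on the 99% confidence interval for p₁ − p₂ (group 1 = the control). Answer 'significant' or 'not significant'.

not significant

SE₁ = √(p̂₁(1−p̂₁)/n₁) = √(0.5080·0.4920/1097) = 0.01509; SE₂ = √(0.4530·0.5470/470) = 0.02296.
Independent samples: SE of the difference = √(SE₁² + SE₂²) = √(0.0002277081 + 0.0005271616) = 0.02747.
z* for 99% confidence is 2.576, so the margin of error is 2.576 × 0.02747 = 0.07076.
Point estimate p̂₁ − p̂₂ = 0.5080 − 0.4530 = 0.0550.
0.0550 ± 0.07076 → (-0.01576, 0.12576).
The interval (-0.01576, 0.12576) contains 0, so the difference is not significant.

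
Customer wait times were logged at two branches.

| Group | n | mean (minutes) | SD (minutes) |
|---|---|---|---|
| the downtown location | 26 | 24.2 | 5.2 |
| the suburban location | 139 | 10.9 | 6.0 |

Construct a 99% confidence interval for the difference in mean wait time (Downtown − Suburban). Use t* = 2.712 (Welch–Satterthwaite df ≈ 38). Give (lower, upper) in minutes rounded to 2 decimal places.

Standard errors of each mean: 5.2/√26 = 1.0198 and 6.0/√139 = 0.5089.
SE(x̄₁ − x̄₂) = √(1.0198² + 0.5089²) = 1.1397 for independent samples with unequal variances.
With t* = 2.712, the margin is 2.712 × 1.1397 = 3.0909.
x̄₁ − x̄₂ = 24.2 − 10.9 = 13.3000; the interval is 13.3000 ± 3.0909 = (10.21, 16.39).

(10.21, 16.39)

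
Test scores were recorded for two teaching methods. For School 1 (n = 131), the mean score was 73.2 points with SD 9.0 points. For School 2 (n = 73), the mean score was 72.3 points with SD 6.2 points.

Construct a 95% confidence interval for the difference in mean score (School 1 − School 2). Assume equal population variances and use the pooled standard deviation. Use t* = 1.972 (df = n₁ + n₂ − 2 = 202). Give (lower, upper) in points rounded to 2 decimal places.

Pooled variance s_p² = [130·9.0² + 72·6.2²] / (131+73−2) = 65.8301, so s_p = 8.1136.
SE_diff = s_p·√(1/n₁ + 1/n₂) = 8.1136·√(1/131 + 1/73) = 1.1850.
t* = 1.972; margin = 1.972 × 1.1850 = 2.3368.
Difference = 73.2 − 72.3 = 0.9000.
0.9000 ± 2.3368 → (-1.44, 3.24).

(-1.44, 3.24)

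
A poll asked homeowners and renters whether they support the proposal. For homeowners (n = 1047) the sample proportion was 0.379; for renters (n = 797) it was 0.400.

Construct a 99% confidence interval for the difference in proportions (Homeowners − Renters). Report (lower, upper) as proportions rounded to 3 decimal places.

The two standard errors are √(0.3790×0.6210/1047) = 0.01499 and √(0.4000×0.6000/797) = 0.01735.
Because the samples are independent, SE_diff = √(0.01499² + 0.01735²) = 0.02293.
Using z* = 2.576 for 99%, ME = 2.576 × 0.02293 = 0.05907.
p̂₁ − p̂₂ = -0.0210; interval -0.0210 ± 0.05907 gives (-0.080, 0.038).

(-0.080, 0.038)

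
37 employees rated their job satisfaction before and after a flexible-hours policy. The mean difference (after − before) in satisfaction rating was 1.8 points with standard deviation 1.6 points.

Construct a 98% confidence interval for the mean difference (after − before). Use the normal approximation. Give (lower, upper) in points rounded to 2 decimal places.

(1.19, 2.41)

Paired design: SE = s_d/√n = 1.6/√37 = 0.2630.
z* = 2.326; margin of error = 2.326 × 0.2630 = 0.6117.
1.8 ± 0.6117 → (1.19, 2.41).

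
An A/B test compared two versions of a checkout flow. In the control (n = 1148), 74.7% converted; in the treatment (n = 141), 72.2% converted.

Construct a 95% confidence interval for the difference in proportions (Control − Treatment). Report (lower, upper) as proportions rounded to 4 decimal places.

(-0.0531, 0.1031)

The two standard errors are √(0.7470×0.2530/1148) = 0.01283 and √(0.7220×0.2780/141) = 0.03773.
Because the samples are independent, SE_diff = √(0.01283² + 0.03773²) = 0.03985.
Using z* = 1.960 for 95%, ME = 1.960 × 0.03985 = 0.07811.
p̂₁ − p̂₂ = 0.0250; interval 0.0250 ± 0.07811 gives (-0.0531, 0.1031).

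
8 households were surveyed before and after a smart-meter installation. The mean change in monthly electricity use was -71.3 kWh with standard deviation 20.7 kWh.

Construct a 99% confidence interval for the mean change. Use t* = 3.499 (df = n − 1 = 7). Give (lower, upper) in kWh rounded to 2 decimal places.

Paired design: SE = s_d/√n = 20.7/√8 = 7.3186.
t* = 3.499; margin of error = 3.499 × 7.3186 = 25.6078.
-71.3 ± 25.6078 → (-96.91, -45.69).

(-96.91, -45.69)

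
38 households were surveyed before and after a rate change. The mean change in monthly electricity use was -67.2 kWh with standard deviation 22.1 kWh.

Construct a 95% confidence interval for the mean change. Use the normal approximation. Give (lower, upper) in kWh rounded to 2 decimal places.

This is a matched-pairs design, so SE = s_d/√n = 22.1/√38 = 3.5851.
Margin = 1.960 × 3.5851 = 7.0268; the interval is -67.2 ± 7.0268 = (-74.23, -60.17).

(-74.23, -60.17)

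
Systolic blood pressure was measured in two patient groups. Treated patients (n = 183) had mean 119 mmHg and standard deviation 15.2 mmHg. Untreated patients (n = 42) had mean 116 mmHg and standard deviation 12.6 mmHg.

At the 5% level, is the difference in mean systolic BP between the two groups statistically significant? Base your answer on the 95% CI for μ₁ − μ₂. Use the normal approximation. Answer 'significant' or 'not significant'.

not significant

SE₁ = s₁/√n₁ = 15.2/√183 = 1.1236; SE₂ = 12.6/√42 = 1.9442.
Independent samples, unequal variances: SE_diff = √(SE₁² + SE₂²) = √(1.26247696 + 3.77991364) = 2.2455.
z* = 1.960, so margin of error = 1.960 × 2.2455 = 4.4012.
Difference in means = 119 − 116 = 3.0000.
3.0000 ± 4.4012 → (-1.4012, 7.4012).
The interval (-1.4012, 7.4012) contains 0, so the difference is not significant.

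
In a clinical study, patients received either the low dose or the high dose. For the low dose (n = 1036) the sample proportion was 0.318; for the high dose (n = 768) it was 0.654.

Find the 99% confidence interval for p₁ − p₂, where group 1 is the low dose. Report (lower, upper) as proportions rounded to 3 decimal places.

(-0.394, -0.278)

Each SE is √(p̂(1−p̂)/n): √(0.3180·0.6820/1036) = 0.01447 and √(0.6540·0.3460/768) = 0.01717.
SE(p̂₁ − p̂₂) = √(SE₁² + SE₂²) = √(0.0002093809 + 0.0002948089) = 0.02245, since the two samples are independent.
At 99% confidence z* = 2.576; margin = 2.576 × 0.02245 = 0.05783.
The difference is 0.3180 − 0.6540 = -0.3360, so the interval is -0.3360 ± 0.05783 = (-0.394, -0.278).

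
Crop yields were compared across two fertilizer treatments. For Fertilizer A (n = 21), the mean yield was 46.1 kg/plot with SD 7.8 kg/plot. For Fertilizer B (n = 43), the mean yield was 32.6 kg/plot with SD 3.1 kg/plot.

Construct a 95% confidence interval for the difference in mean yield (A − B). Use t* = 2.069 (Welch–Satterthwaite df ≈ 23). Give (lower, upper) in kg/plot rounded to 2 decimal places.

(9.85, 17.15)

Per-group SEs: s₁/√n₁ = 7.8/√21 = 1.7021, s₂/√n₂ = 3.1/√43 = 0.4727.
Unpooled SE of the difference: √(2.89714441 + 0.22344529) = 1.7665.
Margin of error = t* · SE = 2.069 × 1.7665 = 3.6549.
x̄₁ − x̄₂ = 46.1 − 32.6 = 13.5000.
CI: 13.5000 ± 3.6549 = (9.85, 17.15).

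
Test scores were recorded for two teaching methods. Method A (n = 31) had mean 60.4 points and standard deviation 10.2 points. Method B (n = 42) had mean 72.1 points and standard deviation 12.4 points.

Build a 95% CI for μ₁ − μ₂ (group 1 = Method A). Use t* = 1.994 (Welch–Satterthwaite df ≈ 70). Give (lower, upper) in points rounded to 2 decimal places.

(-16.98, -6.42)

Standard errors of each mean: 10.2/√31 = 1.8320 and 12.4/√42 = 1.9134.
SE(x̄₁ − x̄₂) = √(1.8320² + 1.9134²) = 2.6490 for independent samples with unequal variances.
With t* = 1.994, the margin is 1.994 × 2.6490 = 5.2821.
x̄₁ − x̄₂ = 60.4 − 72.1 = -11.7000; the interval is -11.7000 ± 5.2821 = (-16.98, -6.42).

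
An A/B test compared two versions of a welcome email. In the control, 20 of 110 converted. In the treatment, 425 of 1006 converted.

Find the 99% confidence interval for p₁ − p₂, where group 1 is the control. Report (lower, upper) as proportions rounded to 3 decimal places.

Sample proportions: 20/110 = 0.1818, 425/1006 = 0.4225.
Each SE is √(p̂(1−p̂)/n): √(0.1818·0.8182/110) = 0.03677 and √(0.4225·0.5775/1006) = 0.01557.
SE(p̂₁ − p̂₂) = √(SE₁² + SE₂²) = √(0.0013520329 + 0.0002424249) = 0.03993, since the two samples are independent.
At 99% confidence z* = 2.576; margin = 2.576 × 0.03993 = 0.10286.
The difference is 0.1818 − 0.4225 = -0.2407, so the interval is -0.2407 ± 0.10286 = (-0.344, -0.138).

(-0.344, -0.138)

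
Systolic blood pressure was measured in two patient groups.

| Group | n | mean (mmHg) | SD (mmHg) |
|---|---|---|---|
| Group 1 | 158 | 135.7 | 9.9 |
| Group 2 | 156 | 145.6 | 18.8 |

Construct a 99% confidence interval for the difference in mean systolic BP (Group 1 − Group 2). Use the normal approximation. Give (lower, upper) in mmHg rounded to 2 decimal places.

Standard errors of each mean: 9.9/√158 = 0.7876 and 18.8/√156 = 1.5052.
SE(x̄₁ − x̄₂) = √(0.7876² + 1.5052²) = 1.6988 for independent samples with unequal variances.
With z* = 2.576, the margin is 2.576 × 1.6988 = 4.3761.
x̄₁ − x̄₂ = 135.7 − 145.6 = -9.9000; the interval is -9.9000 ± 4.3761 = (-14.28, -5.52).

(-14.28, -5.52)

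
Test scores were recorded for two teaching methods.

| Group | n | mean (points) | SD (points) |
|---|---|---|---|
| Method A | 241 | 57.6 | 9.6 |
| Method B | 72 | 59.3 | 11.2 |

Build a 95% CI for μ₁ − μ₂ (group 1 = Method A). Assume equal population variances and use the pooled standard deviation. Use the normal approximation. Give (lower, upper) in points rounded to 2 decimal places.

s_p = √[((n₁−1)s₁² + (n₂−1)s₂²)/(n₁+n₂−2)] = √[(240·9.6² + 71·11.2²)/311] = 9.9879.
SE = 9.9879·√(1/241 + 1/72) = 1.3414.
With z* = 1.960, margin = 1.960 × 1.3414 = 2.6291.
x̄₁ − x̄₂ = 57.6 − 59.3 = -1.7000; interval -1.7000 ± 2.6291 = (-4.33, 0.93).

(-4.33, 0.93)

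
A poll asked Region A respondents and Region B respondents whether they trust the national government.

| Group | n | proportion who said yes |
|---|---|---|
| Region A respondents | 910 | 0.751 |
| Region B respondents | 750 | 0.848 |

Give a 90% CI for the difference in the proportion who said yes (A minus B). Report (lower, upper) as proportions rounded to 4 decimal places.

(-0.1290, -0.0650)

SE₁ = √(p̂₁(1−p̂₁)/n₁) = √(0.7510·0.2490/910) = 0.01434; SE₂ = √(0.8480·0.1520/750) = 0.01311.
Independent samples: SE of the difference = √(SE₁² + SE₂²) = √(0.0002056356 + 0.0001718721) = 0.01943.
z* for 90% confidence is 1.645, so the margin of error is 1.645 × 0.01943 = 0.03196.
Point estimate p̂₁ − p̂₂ = 0.7510 − 0.8480 = -0.0970.
-0.0970 ± 0.03196 → (-0.1290, -0.0650).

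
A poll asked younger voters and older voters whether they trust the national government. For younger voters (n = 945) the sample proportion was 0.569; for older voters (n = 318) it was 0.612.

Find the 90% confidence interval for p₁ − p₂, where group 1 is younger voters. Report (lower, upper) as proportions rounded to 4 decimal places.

The two standard errors are √(0.5690×0.4310/945) = 0.01611 and √(0.6120×0.3880/318) = 0.02733.
Because the samples are independent, SE_diff = √(0.01611² + 0.02733²) = 0.03172.
Using z* = 1.645 for 90%, ME = 1.645 × 0.03172 = 0.05218.
p̂₁ − p̂₂ = -0.0430; interval -0.0430 ± 0.05218 gives (-0.0952, 0.0092).

(-0.0952, 0.0092)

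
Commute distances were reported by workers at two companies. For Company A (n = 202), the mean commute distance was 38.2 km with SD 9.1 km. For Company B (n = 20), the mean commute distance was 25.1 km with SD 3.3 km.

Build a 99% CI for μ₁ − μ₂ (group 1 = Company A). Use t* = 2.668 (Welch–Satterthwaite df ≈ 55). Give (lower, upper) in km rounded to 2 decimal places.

(10.49, 15.71)

Per-group SEs: s₁/√n₁ = 9.1/√202 = 0.6403, s₂/√n₂ = 3.3/√20 = 0.7379.
Unpooled SE of the difference: √(0.40998409 + 0.54449641) = 0.9770.
Margin of error = t* · SE = 2.668 × 0.9770 = 2.6066.
x̄₁ − x̄₂ = 38.2 − 25.1 = 13.1000.
CI: 13.1000 ± 2.6066 = (10.49, 15.71).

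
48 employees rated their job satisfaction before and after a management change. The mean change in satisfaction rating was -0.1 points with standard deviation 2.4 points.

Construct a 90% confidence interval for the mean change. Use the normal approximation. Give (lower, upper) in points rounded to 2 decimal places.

(-0.67, 0.47)

This is a matched-pairs design, so SE = s_d/√n = 2.4/√48 = 0.3464.
Margin = 1.645 × 0.3464 = 0.5698; the interval is -0.1 ± 0.5698 = (-0.67, 0.47).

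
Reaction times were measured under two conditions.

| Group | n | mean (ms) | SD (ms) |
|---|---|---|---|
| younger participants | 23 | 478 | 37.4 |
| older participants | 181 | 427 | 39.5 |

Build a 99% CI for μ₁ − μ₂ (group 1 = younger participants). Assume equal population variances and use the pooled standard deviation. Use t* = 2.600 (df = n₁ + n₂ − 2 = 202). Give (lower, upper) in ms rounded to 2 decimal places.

Pooled variance s_p² = [22·37.4² + 180·39.5²] / (23+181−2) = 1542.6620, so s_p = 39.2767.
SE_diff = s_p·√(1/n₁ + 1/n₂) = 39.2767·√(1/23 + 1/181) = 8.6945.
t* = 2.600; margin = 2.600 × 8.6945 = 22.6057.
Difference = 478 − 427 = 51.0000.
51.0000 ± 22.6057 → (28.39, 73.61).

(28.39, 73.61)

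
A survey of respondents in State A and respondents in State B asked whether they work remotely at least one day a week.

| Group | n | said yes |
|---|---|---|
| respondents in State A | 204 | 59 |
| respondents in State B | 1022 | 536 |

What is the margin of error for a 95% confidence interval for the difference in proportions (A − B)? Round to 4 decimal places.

Sample proportions: 59/204 = 0.2892, 536/1022 = 0.5245.
Each SE is √(p̂(1−p̂)/n): √(0.2892·0.7108/204) = 0.03174 and √(0.5245·0.4755/1022) = 0.01562.
SE(p̂₁ − p̂₂) = √(SE₁² + SE₂²) = √(0.0010074276 + 0.0002439844) = 0.03538, since the two samples are independent.
At 95% confidence z* = 1.960; margin = 1.960 × 0.03538 = 0.06934.

0.0693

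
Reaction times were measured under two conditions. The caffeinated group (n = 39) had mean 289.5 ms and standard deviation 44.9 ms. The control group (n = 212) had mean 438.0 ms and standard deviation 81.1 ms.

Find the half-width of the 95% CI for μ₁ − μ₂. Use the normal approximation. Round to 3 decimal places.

Standard errors of each mean: 44.9/√39 = 7.1898 and 81.1/√212 = 5.5700.
SE(x̄₁ − x̄₂) = √(7.1898² + 5.5700²) = 9.0950 for independent samples with unequal variances.
With z* = 1.960, the margin is 1.960 × 9.0950 = 17.8262.

17.826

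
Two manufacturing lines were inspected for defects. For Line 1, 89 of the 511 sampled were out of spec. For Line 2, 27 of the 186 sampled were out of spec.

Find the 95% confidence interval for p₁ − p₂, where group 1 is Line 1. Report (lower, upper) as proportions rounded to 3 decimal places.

p̂₁ = 89/511 = 0.1742 and p̂₂ = 27/186 = 0.1452.
SE₁ = √(p̂₁(1−p̂₁)/n₁) = √(0.1742·0.8258/511) = 0.01678; SE₂ = √(0.1452·0.8548/186) = 0.02583.
Independent samples: SE of the difference = √(SE₁² + SE₂²) = √(0.0002815684 + 0.0006671889) = 0.03080.
z* for 95% confidence is 1.960, so the margin of error is 1.960 × 0.03080 = 0.06037.
Point estimate p̂₁ − p̂₂ = 0.1742 − 0.1452 = 0.0290.
0.0290 ± 0.06037 → (-0.031, 0.089).

(-0.031, 0.089)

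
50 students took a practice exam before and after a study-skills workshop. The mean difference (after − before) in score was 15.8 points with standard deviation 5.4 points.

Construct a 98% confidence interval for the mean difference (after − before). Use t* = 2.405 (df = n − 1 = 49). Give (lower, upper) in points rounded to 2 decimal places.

Paired design: SE = s_d/√n = 5.4/√50 = 0.7637.
t* = 2.405; margin of error = 2.405 × 0.7637 = 1.8367.
15.8 ± 1.8367 → (13.96, 17.64).

(13.96, 17.64)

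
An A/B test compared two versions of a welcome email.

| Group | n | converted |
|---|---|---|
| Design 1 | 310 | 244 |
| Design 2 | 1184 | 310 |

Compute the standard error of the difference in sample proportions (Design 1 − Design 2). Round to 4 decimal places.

p̂₁ = 244/310 = 0.7871 and p̂₂ = 310/1184 = 0.2618.
SE₁ = √(p̂₁(1−p̂₁)/n₁) = √(0.7871·0.2129/310) = 0.02325; SE₂ = √(0.2618·0.7382/1184) = 0.01278.
Independent samples: SE of the difference = √(SE₁² + SE₂²) = √(0.0005405625 + 0.0001633284) = 0.02653.

0.0265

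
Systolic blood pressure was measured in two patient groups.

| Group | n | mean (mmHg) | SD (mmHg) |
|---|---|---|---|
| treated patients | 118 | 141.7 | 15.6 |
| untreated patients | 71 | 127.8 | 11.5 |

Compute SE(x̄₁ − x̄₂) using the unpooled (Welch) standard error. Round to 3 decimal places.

1.981

Standard errors of each mean: 15.6/√118 = 1.4361 and 11.5/√71 = 1.3648.
SE(x̄₁ − x̄₂) = √(1.4361² + 1.3648²) = 1.9812 for independent samples with unequal variances.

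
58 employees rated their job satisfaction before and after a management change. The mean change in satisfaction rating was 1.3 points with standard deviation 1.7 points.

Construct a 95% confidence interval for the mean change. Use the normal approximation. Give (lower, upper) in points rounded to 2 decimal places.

Paired design: SE = s_d/√n = 1.7/√58 = 0.2232.
z* = 1.960; margin of error = 1.960 × 0.2232 = 0.4375.
1.3 ± 0.4375 → (0.86, 1.74).

(0.86, 1.74)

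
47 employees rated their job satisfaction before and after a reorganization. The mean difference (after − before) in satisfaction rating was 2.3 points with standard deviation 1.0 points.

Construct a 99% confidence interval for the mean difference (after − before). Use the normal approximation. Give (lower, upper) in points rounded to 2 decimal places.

(1.92, 2.68)

This is a matched-pairs design, so SE = s_d/√n = 1.0/√47 = 0.1459.
Margin = 2.576 × 0.1459 = 0.3758; the interval is 2.3 ± 0.3758 = (1.92, 2.68).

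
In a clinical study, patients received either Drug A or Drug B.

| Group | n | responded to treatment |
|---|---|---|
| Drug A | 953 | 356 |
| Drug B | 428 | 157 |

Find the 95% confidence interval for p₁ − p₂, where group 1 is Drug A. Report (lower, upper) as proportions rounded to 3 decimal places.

First, p̂₁ = 356/953 = 0.3736; p̂₂ = 157/428 = 0.3668.
The two standard errors are √(0.3736×0.6264/953) = 0.01567 and √(0.3668×0.6332/428) = 0.02330.
Because the samples are independent, SE_diff = √(0.01567² + 0.02330²) = 0.02808.
Using z* = 1.960 for 95%, ME = 1.960 × 0.02808 = 0.05504.
p̂₁ − p̂₂ = 0.0068; interval 0.0068 ± 0.05504 gives (-0.048, 0.062).

(-0.048, 0.062)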